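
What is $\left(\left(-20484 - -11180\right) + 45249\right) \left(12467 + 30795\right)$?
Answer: $1555052590$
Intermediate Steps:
$\left(\left(-20484 - -11180\right) + 45249\right) \left(12467 + 30795\right) = \left(\left(-20484 + 11180\right) + 45249\right) 43262 = \left(-9304 + 45249\right) 43262 = 35945 \cdot 43262 = 1555052590$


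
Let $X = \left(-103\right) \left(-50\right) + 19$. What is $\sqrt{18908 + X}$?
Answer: $\sqrt{24077} \approx 155.17$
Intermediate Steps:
$X = 5169$ ($X = 5150 + 19 = 5169$)
$\sqrt{18908 + X} = \sqrt{18908 + 5169} = \sqrt{24077}$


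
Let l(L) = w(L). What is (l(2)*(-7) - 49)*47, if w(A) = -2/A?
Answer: -1974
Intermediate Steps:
l(L) = -2/L
(l(2)*(-7) - 49)*47 = (-2/2*(-7) - 49)*47 = (-2*1/2*(-7) - 49)*47 = (-1*(-7) - 49)*47 = (7 - 49)*47 = -42*47 = -1974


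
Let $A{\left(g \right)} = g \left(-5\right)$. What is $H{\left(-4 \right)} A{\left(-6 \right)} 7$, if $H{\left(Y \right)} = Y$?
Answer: $-840$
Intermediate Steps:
$A{\left(g \right)} = - 5 g$
$H{\left(-4 \right)} A{\left(-6 \right)} 7 = - 4 \left(\left(-5\right) \left(-6\right)\right) 7 = \left(-4\right) 30 \cdot 7 = \left(-120\right) 7 = -840$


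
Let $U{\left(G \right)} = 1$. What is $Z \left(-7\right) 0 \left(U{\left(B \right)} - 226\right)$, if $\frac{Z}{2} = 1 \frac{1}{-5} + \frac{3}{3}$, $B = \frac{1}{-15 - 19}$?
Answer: $0$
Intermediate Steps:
$B = - \frac{1}{34}$ ($B = \frac{1}{-34} = - \frac{1}{34} \approx -0.029412$)
$Z = \frac{8}{5}$ ($Z = 2 \left(1 \frac{1}{-5} + \frac{3}{3}\right) = 2 \left(1 \left(- \frac{1}{5}\right) + 3 \cdot \frac{1}{3}\right) = 2 \left(- \frac{1}{5} + 1\right) = 2 \cdot \frac{4}{5} = \frac{8}{5} \approx 1.6$)
$Z \left(-7\right) 0 \left(U{\left(B \right)} - 226\right) = \frac{8}{5} \left(-7\right) 0 \left(1 - 226\right) = \left(- \frac{56}{5}\right) 0 \left(-225\right) = 0 \left(-225\right) = 0$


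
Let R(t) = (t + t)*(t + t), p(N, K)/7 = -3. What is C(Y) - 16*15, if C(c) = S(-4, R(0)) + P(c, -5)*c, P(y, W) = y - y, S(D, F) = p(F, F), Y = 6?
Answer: -261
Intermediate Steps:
p(N, K) = -21 (p(N, K) = 7*(-3) = -21)
R(t) = 4*t**2 (R(t) = (2*t)*(2*t) = 4*t**2)
S(D, F) = -21
P(y, W) = 0
C(c) = -21 (C(c) = -21 + 0*c = -21 + 0 = -21)
C(Y) - 16*15 = -21 - 16*15 = -21 - 240 = -261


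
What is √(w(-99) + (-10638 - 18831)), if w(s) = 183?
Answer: 3*I*√3254 ≈ 171.13*I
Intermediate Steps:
√(w(-99) + (-10638 - 18831)) = √(183 + (-10638 - 18831)) = √(183 - 29469) = √(-29286) = 3*I*√3254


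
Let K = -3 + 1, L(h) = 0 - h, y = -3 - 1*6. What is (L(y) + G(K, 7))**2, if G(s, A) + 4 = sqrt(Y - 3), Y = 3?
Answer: 25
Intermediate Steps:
y = -9 (y = -3 - 6 = -9)
L(h) = -h
K = -2
G(s, A) = -4 (G(s, A) = -4 + sqrt(3 - 3) = -4 + sqrt(0) = -4 + 0 = -4)
(L(y) + G(K, 7))**2 = (-1*(-9) - 4)**2 = (9 - 4)**2 = 5**2 = 25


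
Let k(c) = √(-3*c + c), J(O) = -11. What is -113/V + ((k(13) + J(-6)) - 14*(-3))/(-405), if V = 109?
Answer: -49144/44145 - I*√26/405 ≈ -1.1132 - 0.01259*I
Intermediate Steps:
k(c) = √2*√(-c) (k(c) = √(-2*c) = √2*√(-c))
-113/V + ((k(13) + J(-6)) - 14*(-3))/(-405) = -113/109 + ((√2*√(-1*13) - 11) - 14*(-3))/(-405) = -113*1/109 + ((√2*√(-13) - 11) + 42)*(-1/405) = -113/109 + ((√2*(I*√13) - 11) + 42)*(-1/405) = -113/109 + ((I*√26 - 11) + 42)*(-1/405) = -113/109 + ((-11 + I*√26) + 42)*(-1/405) = -113/109 + (31 + I*√26)*(-1/405) = -113/109 + (-31/405 - I*√26/405) = -49144/44145 - I*√26/405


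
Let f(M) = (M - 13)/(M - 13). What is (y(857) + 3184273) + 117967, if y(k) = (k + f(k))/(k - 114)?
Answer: 2453565178/743 ≈ 3.3022e+6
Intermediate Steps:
f(M) = 1 (f(M) = (-13 + M)/(-13 + M) = 1)
y(k) = (1 + k)/(-114 + k) (y(k) = (k + 1)/(k - 114) = (1 + k)/(-114 + k))
(y(857) + 3184273) + 117967 = ((1 + 857)/(-114 + 857) + 3184273) + 117967 = (858/743 + 3184273) + 117967 = 2365915697/743 + 117967 = 2453565178/743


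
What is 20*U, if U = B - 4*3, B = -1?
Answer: -260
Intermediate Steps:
U = -13 (U = -1 - 4*3 = -1 - 12 = -13)
20*U = 20*(-13) = -260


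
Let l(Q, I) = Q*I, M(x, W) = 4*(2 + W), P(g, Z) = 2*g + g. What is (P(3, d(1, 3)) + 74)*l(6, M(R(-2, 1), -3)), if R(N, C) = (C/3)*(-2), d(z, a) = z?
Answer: -1992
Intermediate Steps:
P(g, Z) = 3*g
R(N, C) = -2*C/3 (R(N, C) = (C*(1/3))*(-2) = (C/3)*(-2) = -2*C/3)
M(x, W) = 8 + 4*W
l(Q, I) = I*Q
(P(3, d(1, 3)) + 74)*l(6, M(R(-2, 1), -3)) = (3*3 + 74)*((8 + 4*(-3))*6) = (9 + 74)*((8 - 12)*6) = 83*(-4*6) = 83*(-24) = -1992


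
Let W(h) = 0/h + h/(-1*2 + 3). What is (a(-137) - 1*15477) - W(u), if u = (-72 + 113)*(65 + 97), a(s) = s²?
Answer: -3350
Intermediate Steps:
u = 6642 (u = 41*162 = 6642)
W(h) = h (W(h) = 0 + h/(-2 + 3) = 0 + h/1 = 0 + h*1 = 0 + h = h)
(a(-137) - 1*15477) - W(u) = ((-137)² - 1*15477) - 1*6642 = (18769 - 15477) - 6642 = 3292 - 6642 = -3350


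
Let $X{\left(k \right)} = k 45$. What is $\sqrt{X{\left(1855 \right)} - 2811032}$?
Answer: $i \sqrt{2727557} \approx 1651.5 i$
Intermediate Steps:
$X{\left(k \right)} = 45 k$
$\sqrt{X{\left(1855 \right)} - 2811032} = \sqrt{45 \cdot 1855 - 2811032} = \sqrt{83475 - 2811032} = \sqrt{-2727557} = i \sqrt{2727557}$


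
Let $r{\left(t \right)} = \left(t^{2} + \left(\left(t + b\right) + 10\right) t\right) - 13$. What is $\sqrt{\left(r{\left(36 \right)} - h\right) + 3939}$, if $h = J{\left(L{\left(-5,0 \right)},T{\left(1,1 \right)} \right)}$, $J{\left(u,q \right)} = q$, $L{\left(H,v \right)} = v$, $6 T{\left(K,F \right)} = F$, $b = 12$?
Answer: $\frac{\sqrt{263154}}{6} \approx 85.498$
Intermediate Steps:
$T{\left(K,F \right)} = \frac{F}{6}$
$h = \frac{1}{6}$ ($h = \frac{1}{6} \cdot 1 = \frac{1}{6} \approx 0.16667$)
$r{\left(t \right)} = -13 + t^{2} + t \left(22 + t\right)$ ($r{\left(t \right)} = \left(t^{2} + \left(\left(t + 12\right) + 10\right) t\right) - 13 = \left(t^{2} + \left(\left(12 + t\right) + 10\right) t\right) - 13 = \left(t^{2} + \left(22 + t\right) t\right) - 13 = \left(t^{2} + t \left(22 + t\right)\right) - 13 = -13 + t^{2} + t \left(22 + t\right)$)
$\sqrt{\left(r{\left(36 \right)} - h\right) + 3939} = \sqrt{\left(\left(-13 + 2 \cdot 36^{2} + 22 \cdot 36\right) - \frac{1}{6}\right) + 3939} = \sqrt{\left(\left(-13 + 2 \cdot 1296 + 792\right) - \frac{1}{6}\right) + 3939} = \sqrt{\left(\left(-13 + 2592 + 792\right) - \frac{1}{6}\right) + 3939} = \sqrt{\left(3371 - \frac{1}{6}\right) + 3939} = \sqrt{\frac{20225}{6} + 3939} = \sqrt{\frac{43859}{6}} = \frac{\sqrt{263154}}{6}$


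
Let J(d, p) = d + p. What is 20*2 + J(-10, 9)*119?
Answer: -79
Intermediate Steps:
20*2 + J(-10, 9)*119 = 20*2 + (-10 + 9)*119 = 40 - 1*119 = 40 - 119 = -79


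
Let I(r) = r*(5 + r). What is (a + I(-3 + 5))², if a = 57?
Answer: 5041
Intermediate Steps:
(a + I(-3 + 5))² = (57 + (-3 + 5)*(5 + (-3 + 5)))² = (57 + 2*(5 + 2))² = (57 + 2*7)² = (57 + 14)² = 71² = 5041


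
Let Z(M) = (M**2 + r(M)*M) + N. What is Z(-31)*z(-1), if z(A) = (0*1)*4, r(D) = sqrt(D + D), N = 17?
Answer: 0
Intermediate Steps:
r(D) = sqrt(2)*sqrt(D) (r(D) = sqrt(2*D) = sqrt(2)*sqrt(D))
z(A) = 0 (z(A) = 0*4 = 0)
Z(M) = 17 + M**2 + sqrt(2)*M**(3/2) (Z(M) = (M**2 + (sqrt(2)*sqrt(M))*M) + 17 = (M**2 + sqrt(2)*M**(3/2)) + 17 = 17 + M**2 + sqrt(2)*M**(3/2))
Z(-31)*z(-1) = (17 + (-31)**2 + sqrt(2)*(-31)**(3/2))*0 = (17 + 961 + sqrt(2)*(-31*I*sqrt(31)))*0 = (17 + 961 - 31*I*sqrt(62))*0 = (978 - 31*I*sqrt(62))*0 = 0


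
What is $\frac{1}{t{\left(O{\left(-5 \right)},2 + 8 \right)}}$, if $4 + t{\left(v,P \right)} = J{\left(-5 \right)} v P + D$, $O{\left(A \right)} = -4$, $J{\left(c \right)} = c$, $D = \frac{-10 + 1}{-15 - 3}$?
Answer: $\frac{2}{393} \approx 0.0050891$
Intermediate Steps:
$D = \frac{1}{2}$ ($D = - \frac{9}{-18} = \left(-9\right) \left(- \frac{1}{18}\right) = \frac{1}{2} \approx 0.5$)
$t{\left(v,P \right)} = - \frac{7}{2} - 5 P v$ ($t{\left(v,P \right)} = -4 + \left(- 5 v P + \frac{1}{2}\right) = -4 - \left(- \frac{1}{2} + 5 P v\right) = - \frac{7}{2} - 5 P v$)
$\frac{1}{t{\left(O{\left(-5 \right)},2 + 8 \right)}} = \frac{1}{- \frac{7}{2} - 5 \left(2 + 8\right) \left(-4\right)} = \frac{1}{- \frac{7}{2} - 50 \left(-4\right)} = \frac{1}{- \frac{7}{2} + 200} = \frac{1}{\frac{393}{2}} = \frac{2}{393}$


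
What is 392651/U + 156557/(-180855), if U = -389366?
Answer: -131970869467/70418787930 ≈ -1.8741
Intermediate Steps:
392651/U + 156557/(-180855) = 392651/(-389366) + 156557/(-180855) = 392651*(-1/389366) + 156557*(-1/180855) = -392651/389366 - 156557/180855 = -131970869467/70418787930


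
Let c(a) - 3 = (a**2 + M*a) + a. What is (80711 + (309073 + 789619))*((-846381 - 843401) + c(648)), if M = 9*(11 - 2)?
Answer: -1435025626817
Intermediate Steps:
M = 81 (M = 9*9 = 81)
c(a) = 3 + a**2 + 82*a (c(a) = 3 + ((a**2 + 81*a) + a) = 3 + (a**2 + 82*a) = 3 + a**2 + 82*a)
(80711 + (309073 + 789619))*((-846381 - 843401) + c(648)) = (80711 + (309073 + 789619))*((-846381 - 843401) + (3 + 648**2 + 82*648)) = (80711 + 1098692)*(-1689782 + (3 + 419904 + 53136)) = 1179403*(-1689782 + 473043) = 1179403*(-1216739) = -1435025626817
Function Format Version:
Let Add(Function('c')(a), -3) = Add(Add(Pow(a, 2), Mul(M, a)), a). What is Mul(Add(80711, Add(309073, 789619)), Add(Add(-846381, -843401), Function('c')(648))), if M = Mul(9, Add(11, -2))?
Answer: -1435025626817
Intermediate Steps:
M = 81 (M = Mul(9, 9) = 81)
Function('c')(a) = Add(3, Pow(a, 2), Mul(82, a)) (Function('c')(a) = Add(3, Add(Add(Pow(a, 2), Mul(81, a)), a)) = Add(3, Add(Pow(a, 2), Mul(82, a))) = Add(3, Pow(a, 2), Mul(82, a)))
Mul(Add(80711, Add(309073, 789619)), Add(Add(-846381, -843401), Function('c')(648))) = Mul(Add(80711, Add(309073, 789619)), Add(Add(-846381, -843401), Add(3, Pow(648, 2), Mul(82, 648)))) = Mul(Add(80711, 1098692), Add(-1689782, Add(3, 419904, 53136))) = Mul(1179403, Add(-1689782, 473043)) = Mul(1179403, -1216739) = -1435025626817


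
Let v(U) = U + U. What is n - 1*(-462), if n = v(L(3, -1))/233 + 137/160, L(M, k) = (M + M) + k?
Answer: 17256881/37280 ≈ 462.90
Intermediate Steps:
L(M, k) = k + 2*M (L(M, k) = 2*M + k = k + 2*M)
v(U) = 2*U
n = 33521/37280 (n = (2*(-1 + 2*3))/233 + 137/160 = (2*(-1 + 6))*(1/233) + 137*(1/160) = (2*5)*(1/233) + 137/160 = 10*(1/233) + 137/160 = 10/233 + 137/160 = 33521/37280 ≈ 0.89917)
n - 1*(-462) = 33521/37280 - 1*(-462) = 33521/37280 + 462 = 17256881/37280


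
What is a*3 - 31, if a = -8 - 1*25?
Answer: -130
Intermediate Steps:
a = -33 (a = -8 - 25 = -33)
a*3 - 31 = -33*3 - 31 = -99 - 31 = -130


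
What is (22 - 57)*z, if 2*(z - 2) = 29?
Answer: -1155/2 ≈ -577.50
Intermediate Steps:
z = 33/2 (z = 2 + (½)*29 = 2 + 29/2 = 33/2 ≈ 16.500)
(22 - 57)*z = (22 - 57)*(33/2) = -35*33/2 = -1155/2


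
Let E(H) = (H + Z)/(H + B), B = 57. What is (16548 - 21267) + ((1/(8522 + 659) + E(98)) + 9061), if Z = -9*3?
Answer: 6179556816/1423055 ≈ 4342.5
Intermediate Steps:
Z = -27
E(H) = (-27 + H)/(57 + H) (E(H) = (H - 27)/(H + 57) = (-27 + H)/(57 + H))
(16548 - 21267) + ((1/(8522 + 659) + E(98)) + 9061) = (16548 - 21267) + ((1/(8522 + 659) + (-27 + 98)/(57 + 98)) + 9061) = -4719 + ((1/9181 + 71/155) + 9061) = -4719 + (652006/1423055 + 9061) = -4719 + 12894953361/1423055 = 6179556816/1423055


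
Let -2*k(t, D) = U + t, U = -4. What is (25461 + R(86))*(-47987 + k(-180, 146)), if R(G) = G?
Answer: -1223573565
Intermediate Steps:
k(t, D) = 2 - t/2 (k(t, D) = -(-4 + t)/2 = 2 - t/2)
(25461 + R(86))*(-47987 + k(-180, 146)) = (25461 + 86)*(-47987 + (2 - 1/2*(-180))) = 25547*(-47987 + (2 + 90)) = 25547*(-47987 + 92) = 25547*(-47895) = -1223573565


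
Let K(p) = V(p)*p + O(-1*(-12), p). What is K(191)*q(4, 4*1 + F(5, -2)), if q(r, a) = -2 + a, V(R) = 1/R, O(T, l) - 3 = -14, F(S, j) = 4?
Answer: -60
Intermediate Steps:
O(T, l) = -11 (O(T, l) = 3 - 14 = -11)
K(p) = -10 (K(p) = p/p - 11 = 1 - 11 = -10)
K(191)*q(4, 4*1 + F(5, -2)) = -10*(-2 + (4*1 + 4)) = -10*(-2 + (4 + 4)) = -10*(-2 + 8) = -10*6 = -60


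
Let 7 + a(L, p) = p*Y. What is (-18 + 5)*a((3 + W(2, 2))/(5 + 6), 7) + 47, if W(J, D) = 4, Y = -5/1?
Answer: 593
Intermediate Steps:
Y = -5 (Y = -5*1 = -5)
a(L, p) = -7 - 5*p (a(L, p) = -7 + p*(-5) = -7 - 5*p)
(-18 + 5)*a((3 + W(2, 2))/(5 + 6), 7) + 47 = (-18 + 5)*(-7 - 5*7) + 47 = -13*(-7 - 35) + 47 = -13*(-42) + 47 = 546 + 47 = 593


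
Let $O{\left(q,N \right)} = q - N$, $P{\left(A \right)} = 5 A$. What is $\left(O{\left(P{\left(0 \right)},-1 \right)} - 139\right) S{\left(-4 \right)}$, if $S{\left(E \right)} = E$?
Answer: $552$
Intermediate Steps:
$\left(O{\left(P{\left(0 \right)},-1 \right)} - 139\right) S{\left(-4 \right)} = \left(\left(5 \cdot 0 - -1\right) - 139\right) \left(-4\right) = \left(\left(0 + 1\right) - 139\right) \left(-4\right) = \left(1 - 139\right) \left(-4\right) = \left(-138\right) \left(-4\right) = 552$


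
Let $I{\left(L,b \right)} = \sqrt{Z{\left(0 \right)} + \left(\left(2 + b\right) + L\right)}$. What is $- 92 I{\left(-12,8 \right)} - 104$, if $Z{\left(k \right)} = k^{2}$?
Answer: $-104 - 92 i \sqrt{2} \approx -104.0 - 130.11 i$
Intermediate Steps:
$I{\left(L,b \right)} = \sqrt{2 + L + b}$ ($I{\left(L,b \right)} = \sqrt{0^{2} + \left(\left(2 + b\right) + L\right)} = \sqrt{0 + \left(2 + L + b\right)} = \sqrt{2 + L + b}$)
$- 92 I{\left(-12,8 \right)} - 104 = - 92 \sqrt{2 - 12 + 8} - 104 = - 92 \sqrt{-2} - 104 = - 92 i \sqrt{2} - 104 = -104 - 92 i \sqrt{2}$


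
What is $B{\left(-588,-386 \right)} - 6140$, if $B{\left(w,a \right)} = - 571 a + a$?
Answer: $213880$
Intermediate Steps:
$B{\left(w,a \right)} = - 570 a$
$B{\left(-588,-386 \right)} - 6140 = \left(-570\right) \left(-386\right) - 6140 = 220020 - 6140 = 213880$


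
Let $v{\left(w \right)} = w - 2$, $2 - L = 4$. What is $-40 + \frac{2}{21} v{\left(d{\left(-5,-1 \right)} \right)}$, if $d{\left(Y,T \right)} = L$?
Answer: $- \frac{848}{21} \approx -40.381$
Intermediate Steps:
$L = -2$ ($L = 2 - 4 = -2$)
$d{\left(Y,T \right)} = -2$
$v{\left(w \right)} = -2 + w$ ($v{\left(w \right)} = w - 2 = -2 + w$)
$-40 + \frac{2}{21} v{\left(d{\left(-5,-1 \right)} \right)} = -40 + \frac{2}{21} \left(-2 - 2\right) = -40 + 2 \cdot \frac{1}{21} \left(-4\right) = -40 + \frac{2}{21} \left(-4\right) = -40 - \frac{8}{21} = - \frac{848}{21}$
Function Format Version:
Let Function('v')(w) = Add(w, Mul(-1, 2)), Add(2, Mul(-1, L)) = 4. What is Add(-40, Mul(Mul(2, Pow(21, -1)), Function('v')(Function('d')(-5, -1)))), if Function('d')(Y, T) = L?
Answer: Rational(-848, 21) ≈ -40.381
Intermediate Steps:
L = -2 (L = Add(2, Mul(-1, 4)) = Add(2, -4) = -2)
Function('d')(Y, T) = -2
Function('v')(w) = Add(-2, w) (Function('v')(w) = Add(w, -2) = Add(-2, w))
Add(-40, Mul(Mul(2, Pow(21, -1)), Function('v')(Function('d')(-5, -1)))) = Add(-40, Mul(Mul(2, Pow(21, -1)), Add(-2, -2))) = Add(-40, Mul(Mul(2, Rational(1, 21)), -4)) = Add(-40, Mul(Rational(2, 21), -4)) = Add(-40, Rational(-8, 21)) = Rational(-848, 21)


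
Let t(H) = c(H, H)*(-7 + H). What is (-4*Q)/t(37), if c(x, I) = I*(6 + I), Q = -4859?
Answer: 226/555 ≈ 0.40721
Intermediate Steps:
t(H) = H*(-7 + H)*(6 + H) (t(H) = (H*(6 + H))*(-7 + H) = H*(-7 + H)*(6 + H))
(-4*Q)/t(37) = (-4*(-4859))/((37*(-7 + 37)*(6 + 37))) = 19436/((37*30*43)) = 19436/47730 = 19436*(1/47730) = 226/555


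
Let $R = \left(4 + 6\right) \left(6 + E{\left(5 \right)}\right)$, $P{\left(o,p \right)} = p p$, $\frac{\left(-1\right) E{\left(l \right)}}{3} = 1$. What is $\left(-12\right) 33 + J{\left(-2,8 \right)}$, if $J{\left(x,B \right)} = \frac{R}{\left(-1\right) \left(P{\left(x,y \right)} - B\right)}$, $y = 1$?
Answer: $- \frac{2742}{7} \approx -391.71$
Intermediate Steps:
$E{\left(l \right)} = -3$ ($E{\left(l \right)} = \left(-3\right) 1 = -3$)
$P{\left(o,p \right)} = p^{2}$
$R = 30$ ($R = \left(4 + 6\right) \left(6 - 3\right) = 10 \cdot 3 = 30$)
$J{\left(x,B \right)} = \frac{30}{-1 + B}$ ($J{\left(x,B \right)} = \frac{30}{\left(-1\right) \left(1^{2} - B\right)} = \frac{30}{\left(-1\right) \left(1 - B\right)} = \frac{30}{-1 + B}$)
$\left(-12\right) 33 + J{\left(-2,8 \right)} = \left(-12\right) 33 + \frac{30}{-1 + 8} = -396 + \frac{30}{7} = - \frac{2742}{7}$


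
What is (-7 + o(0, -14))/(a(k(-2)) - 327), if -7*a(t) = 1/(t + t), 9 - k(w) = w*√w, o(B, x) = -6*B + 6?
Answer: 5704314/1865351881 + 28*I*√2/1865351881 ≈ 0.003058 + 2.1228e-8*I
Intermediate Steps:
o(B, x) = 6 - 6*B
k(w) = 9 - w^(3/2) (k(w) = 9 - w*√w = 9 - w^(3/2))
a(t) = -1/(14*t) (a(t) = -1/(7*(t + t)) = -1/(2*t)/7 = -1/(14*t))
(-7 + o(0, -14))/(a(k(-2)) - 327) = (-7 + (6 - 6*0))/(-1/(14*(9 - (-2)^(3/2))) - 327) = (-7 + (6 + 0))/(-1/(14*(9 - (-2)*I*√2)) - 327) = (-7 + 6)/(-1/(14*(9 + 2*I*√2)) - 327) = -1/(-327 - 1/(14*(9 + 2*I*√2)))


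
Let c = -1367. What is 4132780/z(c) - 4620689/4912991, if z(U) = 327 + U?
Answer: -1015455823077/255475532 ≈ -3974.8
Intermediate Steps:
4132780/z(c) - 4620689/4912991 = 4132780/(327 - 1367) - 4620689/4912991 = 4132780/(-1040) - 4620689*1/4912991 = 4132780*(-1/1040) - 4620689/4912991 = -206639/52 - 4620689/4912991 = -1015455823077/255475532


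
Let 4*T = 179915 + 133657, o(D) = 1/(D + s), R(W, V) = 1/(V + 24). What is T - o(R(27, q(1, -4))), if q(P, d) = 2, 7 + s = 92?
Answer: 173326897/2211 ≈ 78393.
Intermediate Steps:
s = 85 (s = -7 + 92 = 85)
R(W, V) = 1/(24 + V)
o(D) = 1/(85 + D) (o(D) = 1/(D + 85) = 1/(85 + D))
T = 78393 (T = (179915 + 133657)/4 = (¼)*313572 = 78393)
T - o(R(27, q(1, -4))) = 78393 - 1/(85 + 1/(24 + 2)) = 78393 - 1/(85 + 1/26) = 78393 - 1/2211/26 = 78393 - 1*26/2211 = 78393 - 26/2211 = 173326897/2211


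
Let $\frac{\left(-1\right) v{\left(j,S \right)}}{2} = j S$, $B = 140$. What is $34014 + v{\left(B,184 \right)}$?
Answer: $-17506$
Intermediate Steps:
$v{\left(j,S \right)} = - 2 S j$ ($v{\left(j,S \right)} = - 2 j S = - 2 S j$)
$34014 + v{\left(B,184 \right)} = 34014 - 368 \cdot 140 = 34014 - 51520 = -17506$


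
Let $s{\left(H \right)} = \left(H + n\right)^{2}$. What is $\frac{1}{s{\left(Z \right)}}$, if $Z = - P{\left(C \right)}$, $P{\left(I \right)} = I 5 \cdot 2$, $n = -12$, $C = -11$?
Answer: $\frac{1}{9604} \approx 0.00010412$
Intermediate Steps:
$P{\left(I \right)} = 10 I$ ($P{\left(I \right)} = 5 I 2 = 10 I$)
$Z = 110$ ($Z = - 10 \left(-11\right) = \left(-1\right) \left(-110\right) = 110$)
$s{\left(H \right)} = \left(-12 + H\right)^{2}$ ($s{\left(H \right)} = \left(H - 12\right)^{2} = \left(-12 + H\right)^{2}$)
$\frac{1}{s{\left(Z \right)}} = \frac{1}{\left(-12 + 110\right)^{2}} = \frac{1}{98^{2}} = \frac{1}{9604}$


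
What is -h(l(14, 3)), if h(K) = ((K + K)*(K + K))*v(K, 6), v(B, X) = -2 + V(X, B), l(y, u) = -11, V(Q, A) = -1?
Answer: 1452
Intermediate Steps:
v(B, X) = -3 (v(B, X) = -2 - 1 = -3)
h(K) = -12*K² (h(K) = ((K + K)*(K + K))*(-3) = ((2*K)*(2*K))*(-3) = (4*K²)*(-3) = -12*K²)
-h(l(14, 3)) = -(-12)*(-11)² = -(-12)*121 = -1*(-1452) = 1452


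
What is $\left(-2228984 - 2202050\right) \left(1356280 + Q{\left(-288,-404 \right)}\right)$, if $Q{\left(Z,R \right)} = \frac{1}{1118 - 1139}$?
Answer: $- \frac{126204174232886}{21} \approx -6.0097 \cdot 10^{12}$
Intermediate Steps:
$Q{\left(Z,R \right)} = - \frac{1}{21}$ ($Q{\left(Z,R \right)} = \frac{1}{-21} = - \frac{1}{21}$)
$\left(-2228984 - 2202050\right) \left(1356280 + Q{\left(-288,-404 \right)}\right) = \left(-2228984 - 2202050\right) \left(1356280 - \frac{1}{21}\right) = \left(-4431034\right) \frac{28481879}{21} = - \frac{126204174232886}{21}$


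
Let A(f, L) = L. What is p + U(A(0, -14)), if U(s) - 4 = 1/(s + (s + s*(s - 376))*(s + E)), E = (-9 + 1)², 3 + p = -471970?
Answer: -128510551133/272286 ≈ -4.7197e+5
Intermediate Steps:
p = -471973 (p = -3 - 471970 = -471973)
E = 64 (E = (-8)² = 64)
U(s) = 4 + 1/(s + (64 + s)*(s + s*(-376 + s))) (U(s) = 4 + 1/(s + (s + s*(s - 376))*(s + 64)) = 4 + 1/(s + (s + s*(-376 + s))*(64 + s)) = 4 + 1/(s + (64 + s)*(s + s*(-376 + s))))
p + U(A(0, -14)) = -471973 + (-1 - 4*(-14)³ + 1244*(-14)² + 95996*(-14))/((-14)*(23999 - 1*(-14)² + 311*(-14))) = -471973 - (-1 - 4*(-2744) + 1244*196 - 1343944)/(14*(23999 - 1*196 - 4354)) = -471973 - (-1 + 10976 + 243824 - 1343944)/(14*(23999 - 196 - 4354)) = -471973 - 1/14*(-1089145)/19449 = -471973 - 1/14*1/19449*(-1089145) = -471973 + 1089145/272286 = -128510551133/272286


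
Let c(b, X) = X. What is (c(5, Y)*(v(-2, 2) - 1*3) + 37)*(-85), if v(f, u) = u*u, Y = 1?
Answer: -3230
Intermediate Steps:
v(f, u) = u**2
(c(5, Y)*(v(-2, 2) - 1*3) + 37)*(-85) = (1*(2**2 - 1*3) + 37)*(-85) = (1*(4 - 3) + 37)*(-85) = (1*1 + 37)*(-85) = (1 + 37)*(-85) = 38*(-85) = -3230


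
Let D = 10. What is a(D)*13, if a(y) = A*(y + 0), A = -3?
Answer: -390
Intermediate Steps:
a(y) = -3*y (a(y) = -3*(y + 0) = -3*y)
a(D)*13 = -3*10*13 = -30*13 = -390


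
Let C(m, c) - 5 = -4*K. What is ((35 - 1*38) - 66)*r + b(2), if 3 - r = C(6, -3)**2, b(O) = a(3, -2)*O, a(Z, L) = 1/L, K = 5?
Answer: 15317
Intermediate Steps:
a(Z, L) = 1/L
C(m, c) = -15 (C(m, c) = 5 - 4*5 = 5 - 20 = -15)
b(O) = -O/2 (b(O) = O/(-2) = -O/2)
r = -222 (r = 3 - 1*(-15)**2 = 3 - 1*225 = 3 - 225 = -222)
((35 - 1*38) - 66)*r + b(2) = ((35 - 1*38) - 66)*(-222) - 1/2*2 = ((35 - 38) - 66)*(-222) - 1 = (-3 - 66)*(-222) - 1 = -69*(-222) - 1 = 15318 - 1 = 15317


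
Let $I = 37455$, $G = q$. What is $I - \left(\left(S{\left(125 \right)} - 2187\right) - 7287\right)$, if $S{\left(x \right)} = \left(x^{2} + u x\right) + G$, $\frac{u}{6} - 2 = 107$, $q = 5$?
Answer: $-50451$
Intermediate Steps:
$G = 5$
$u = 654$ ($u = 12 + 6 \cdot 107 = 12 + 642 = 654$)
$S{\left(x \right)} = 5 + x^{2} + 654 x$ ($S{\left(x \right)} = \left(x^{2} + 654 x\right) + 5 = 5 + x^{2} + 654 x$)
$I - \left(\left(S{\left(125 \right)} - 2187\right) - 7287\right) = 37455 - \left(\left(\left(5 + 125^{2} + 654 \cdot 125\right) - 2187\right) - 7287\right) = 37455 - \left(\left(\left(5 + 15625 + 81750\right) - 2187\right) - 7287\right) = 37455 - \left(\left(97380 - 2187\right) - 7287\right) = 37455 - \left(95193 - 7287\right) = 37455 - 87906 = -50451$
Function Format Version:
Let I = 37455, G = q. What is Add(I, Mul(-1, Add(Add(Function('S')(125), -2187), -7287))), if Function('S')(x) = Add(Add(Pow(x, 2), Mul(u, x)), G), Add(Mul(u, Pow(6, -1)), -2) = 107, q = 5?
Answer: -50451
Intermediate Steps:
G = 5
u = 654 (u = Add(12, Mul(6, 107)) = Add(12, 642) = 654)
Function('S')(x) = Add(5, Pow(x, 2), Mul(654, x)) (Function('S')(x) = Add(Add(Pow(x, 2), Mul(654, x)), 5) = Add(5, Pow(x, 2), Mul(654, x)))
Add(I, Mul(-1, Add(Add(Function('S')(125), -2187), -7287))) = Add(37455, Mul(-1, Add(Add(Add(5, Pow(125, 2), Mul(654, 125)), -2187), -7287))) = Add(37455, Mul(-1, Add(Add(Add(5, 15625, 81750), -2187), -7287))) = Add(37455, Mul(-1, Add(Add(97380, -2187), -7287))) = Add(37455, Mul(-1, Add(95193, -7287))) = Add(37455, Mul(-1, 87906)) = Add(37455, -87906) = -50451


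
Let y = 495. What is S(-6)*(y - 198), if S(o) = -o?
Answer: 1782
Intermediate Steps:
S(-6)*(y - 198) = (-1*(-6))*(495 - 198) = 6*297 = 1782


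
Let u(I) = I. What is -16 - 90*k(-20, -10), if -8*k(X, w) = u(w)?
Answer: -257/2 ≈ -128.50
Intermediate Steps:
k(X, w) = -w/8
-16 - 90*k(-20, -10) = -16 - (-45)*(-10)/4 = -16 - 90*5/4 = -16 - 225/2 = -257/2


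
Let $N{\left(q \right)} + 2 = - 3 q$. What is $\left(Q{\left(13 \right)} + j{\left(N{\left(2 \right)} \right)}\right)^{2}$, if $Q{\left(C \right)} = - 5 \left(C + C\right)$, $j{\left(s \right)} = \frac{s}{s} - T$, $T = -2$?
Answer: $16129$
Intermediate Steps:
$N{\left(q \right)} = -2 - 3 q$
$j{\left(s \right)} = 3$ ($j{\left(s \right)} = \frac{s}{s} - -2 = 1 + 2 = 3$)
$Q{\left(C \right)} = - 10 C$ ($Q{\left(C \right)} = - 5 \cdot 2 C = - 10 C$)
$\left(Q{\left(13 \right)} + j{\left(N{\left(2 \right)} \right)}\right)^{2} = \left(\left(-10\right) 13 + 3\right)^{2} = \left(-130 + 3\right)^{2} = \left(-127\right)^{2} = 16129$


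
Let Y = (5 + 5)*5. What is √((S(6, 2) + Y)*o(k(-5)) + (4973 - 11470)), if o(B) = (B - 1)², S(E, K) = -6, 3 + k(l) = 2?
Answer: 7*I*√129 ≈ 79.505*I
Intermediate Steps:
k(l) = -1 (k(l) = -3 + 2 = -1)
o(B) = (-1 + B)²
Y = 50 (Y = 10*5 = 50)
√((S(6, 2) + Y)*o(k(-5)) + (4973 - 11470)) = √((-6 + 50)*(-1 - 1)² + (4973 - 11470)) = √(44*(-2)² - 6497) = √(44*4 - 6497) = √(176 - 6497) = √(-6321) = 7*I*√129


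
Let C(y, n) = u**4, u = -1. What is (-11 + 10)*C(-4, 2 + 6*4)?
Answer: -1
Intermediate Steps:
C(y, n) = 1 (C(y, n) = (-1)**4 = 1)
(-11 + 10)*C(-4, 2 + 6*4) = (-11 + 10)*1 = -1*1 = -1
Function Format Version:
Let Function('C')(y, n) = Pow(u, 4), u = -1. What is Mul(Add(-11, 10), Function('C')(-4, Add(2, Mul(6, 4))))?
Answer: -1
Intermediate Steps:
Function('C')(y, n) = 1 (Function('C')(y, n) = Pow(-1, 4) = 1)
Mul(Add(-11, 10), Function('C')(-4, Add(2, Mul(6, 4)))) = Mul(Add(-11, 10), 1) = Mul(-1, 1) = -1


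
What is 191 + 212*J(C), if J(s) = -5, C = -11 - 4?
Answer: -869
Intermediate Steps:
C = -15
191 + 212*J(C) = 191 + 212*(-5) = 191 - 1060 = -869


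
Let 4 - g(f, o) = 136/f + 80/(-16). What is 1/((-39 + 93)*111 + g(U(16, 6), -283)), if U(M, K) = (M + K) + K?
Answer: 7/41987 ≈ 0.00016672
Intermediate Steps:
U(M, K) = M + 2*K (U(M, K) = (K + M) + K = M + 2*K)
g(f, o) = 9 - 136/f (g(f, o) = 4 - (136/f + 80/(-16)) = 4 - (136/f + 80*(-1/16)) = 4 - (136/f - 5) = 4 - (-5 + 136/f) = 4 + (5 - 136/f) = 9 - 136/f)
1/((-39 + 93)*111 + g(U(16, 6), -283)) = 1/((-39 + 93)*111 + (9 - 136/(16 + 2*6))) = 1/(54*111 + (9 - 136/(16 + 12))) = 1/(5994 + (9 - 136/28)) = 1/(5994 + (9 - 136*1/28)) = 1/(5994 + (9 - 34/7)) = 1/(5994 + 29/7) = 1/(41987/7) = 7/41987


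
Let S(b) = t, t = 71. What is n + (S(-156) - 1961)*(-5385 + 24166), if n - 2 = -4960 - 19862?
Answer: -35520910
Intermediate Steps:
S(b) = 71
n = -24820 (n = 2 + (-4960 - 19862) = 2 - 24822 = -24820)
n + (S(-156) - 1961)*(-5385 + 24166) = -24820 + (71 - 1961)*(-5385 + 24166) = -24820 - 1890*18781 = -24820 - 35496090 = -35520910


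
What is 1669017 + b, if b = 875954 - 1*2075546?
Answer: 469425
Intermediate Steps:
b = -1199592 (b = 875954 - 2075546 = -1199592)
1669017 + b = 1669017 - 1199592 = 469425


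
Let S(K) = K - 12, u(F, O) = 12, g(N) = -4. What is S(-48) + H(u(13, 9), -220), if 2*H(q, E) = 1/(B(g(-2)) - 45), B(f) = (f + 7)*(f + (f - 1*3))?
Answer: -9361/156 ≈ -60.006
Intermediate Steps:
B(f) = (-3 + 2*f)*(7 + f) (B(f) = (7 + f)*(f + (f - 3)) = (7 + f)*(f + (-3 + f)) = (7 + f)*(-3 + 2*f) = (-3 + 2*f)*(7 + f))
H(q, E) = -1/156 (H(q, E) = 1/(2*((-21 + 2*(-4)**2 + 11*(-4)) - 45)) = 1/(2*((-21 + 2*16 - 44) - 45)) = 1/(2*((-21 + 32 - 44) - 45)) = 1/(2*(-33 - 45)) = (1/2)/(-78) = (1/2)*(-1/78) = -1/156)
S(K) = -12 + K
S(-48) + H(u(13, 9), -220) = (-12 - 48) - 1/156 = -60 - 1/156 = -9361/156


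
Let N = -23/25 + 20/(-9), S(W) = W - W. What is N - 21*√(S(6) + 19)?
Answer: -707/225 - 21*√19 ≈ -94.679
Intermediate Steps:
S(W) = 0
N = -707/225 (N = -23*1/25 + 20*(-⅑) = -23/25 - 20/9 = -707/225 ≈ -3.1422)
N - 21*√(S(6) + 19) = -707/225 - 21*√(0 + 19) = -707/225 - 21*√19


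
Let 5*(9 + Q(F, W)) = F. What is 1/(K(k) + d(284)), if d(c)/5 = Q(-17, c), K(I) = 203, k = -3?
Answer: 1/141 ≈ 0.0070922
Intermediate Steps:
Q(F, W) = -9 + F/5
d(c) = -62 (d(c) = 5*(-9 + (⅕)*(-17)) = 5*(-9 - 17/5) = 5*(-62/5) = -62)
1/(K(k) + d(284)) = 1/(203 - 62) = 1/141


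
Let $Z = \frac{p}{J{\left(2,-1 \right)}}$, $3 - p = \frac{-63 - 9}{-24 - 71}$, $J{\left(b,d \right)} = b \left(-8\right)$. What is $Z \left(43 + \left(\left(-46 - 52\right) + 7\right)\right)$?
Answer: $\frac{639}{95} \approx 6.7263$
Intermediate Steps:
$J{\left(b,d \right)} = - 8 b$
$p = \frac{213}{95}$ ($p = 3 - \frac{-63 - 9}{-24 - 71} = 3 - - \frac{72}{-95} = 3 - \left(-72\right) \left(- \frac{1}{95}\right) = 3 - \frac{72}{95} = \frac{213}{95} \approx 2.2421$)
$Z = - \frac{213}{1520}$ ($Z = \frac{213}{95 \left(\left(-8\right) 2\right)} = \frac{213}{95 \left(-16\right)} = \frac{213}{95} \left(- \frac{1}{16}\right) = - \frac{213}{1520} \approx -0.14013$)
$Z \left(43 + \left(\left(-46 - 52\right) + 7\right)\right) = - \frac{213 \left(43 + \left(\left(-46 - 52\right) + 7\right)\right)}{1520} = - \frac{213 \left(43 + \left(-98 + 7\right)\right)}{1520} = - \frac{213 \left(43 - 91\right)}{1520} = \left(- \frac{213}{1520}\right) \left(-48\right) = \frac{639}{95}$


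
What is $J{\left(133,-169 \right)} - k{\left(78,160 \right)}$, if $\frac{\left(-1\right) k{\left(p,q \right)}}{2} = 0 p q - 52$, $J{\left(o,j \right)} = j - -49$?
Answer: $-224$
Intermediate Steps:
$J{\left(o,j \right)} = 49 + j$ ($J{\left(o,j \right)} = j + 49 = 49 + j$)
$k{\left(p,q \right)} = 104$ ($k{\left(p,q \right)} = - 2 \left(0 p q - 52\right) = - 2 \left(0 q - 52\right) = - 2 \left(0 - 52\right) = \left(-2\right) \left(-52\right) = 104$)
$J{\left(133,-169 \right)} - k{\left(78,160 \right)} = \left(49 - 169\right) - 104 = -120 - 104 = -224$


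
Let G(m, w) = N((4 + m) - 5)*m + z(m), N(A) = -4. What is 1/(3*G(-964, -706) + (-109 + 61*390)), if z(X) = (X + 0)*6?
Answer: 1/17897 ≈ 5.5875e-5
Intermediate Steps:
z(X) = 6*X (z(X) = X*6 = 6*X)
G(m, w) = 2*m (G(m, w) = -4*m + 6*m = 2*m)
1/(3*G(-964, -706) + (-109 + 61*390)) = 1/(3*(2*(-964)) + (-109 + 61*390)) = 1/(3*(-1928) + (-109 + 23790)) = 1/(-5784 + 23681) = 1/17897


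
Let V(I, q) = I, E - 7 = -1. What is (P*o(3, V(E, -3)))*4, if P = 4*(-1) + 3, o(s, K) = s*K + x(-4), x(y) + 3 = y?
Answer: -44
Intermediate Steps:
E = 6 (E = 7 - 1 = 6)
x(y) = -3 + y
o(s, K) = -7 + K*s (o(s, K) = s*K + (-3 - 4) = K*s - 7 = -7 + K*s)
P = -1 (P = -4 + 3 = -1)
(P*o(3, V(E, -3)))*4 = -(-7 + 6*3)*4 = -(-7 + 18)*4 = -1*11*4 = -11*4 = -44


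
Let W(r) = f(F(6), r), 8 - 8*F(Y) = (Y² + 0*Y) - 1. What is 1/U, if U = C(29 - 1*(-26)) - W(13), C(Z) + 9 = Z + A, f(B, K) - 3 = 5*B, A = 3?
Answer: 8/503 ≈ 0.015905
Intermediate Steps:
F(Y) = 9/8 - Y²/8 (F(Y) = 1 - ((Y² + 0*Y) - 1)/8 = 1 - ((Y² + 0) - 1)/8 = 1 - (Y² - 1)/8 = 1 - (-1 + Y²)/8 = 1 + (⅛ - Y²/8) = 9/8 - Y²/8)
f(B, K) = 3 + 5*B
W(r) = -111/8 (W(r) = 3 + 5*(9/8 - ⅛*6²) = 3 + 5*(9/8 - ⅛*36) = 3 + 5*(9/8 - 9/2) = 3 + 5*(-27/8) = 3 - 135/8 = -111/8)
C(Z) = -6 + Z (C(Z) = -9 + (Z + 3) = -9 + (3 + Z) = -6 + Z)
U = 503/8 (U = (-6 + (29 - 1*(-26))) - 1*(-111/8) = (-6 + (29 + 26)) + 111/8 = (-6 + 55) + 111/8 = 49 + 111/8 = 503/8 ≈ 62.875)
1/U = 1/(503/8) = 8/503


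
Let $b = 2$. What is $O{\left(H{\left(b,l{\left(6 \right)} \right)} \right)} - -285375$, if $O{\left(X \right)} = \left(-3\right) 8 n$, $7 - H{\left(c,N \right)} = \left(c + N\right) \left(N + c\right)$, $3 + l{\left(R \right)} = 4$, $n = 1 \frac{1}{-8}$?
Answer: $285378$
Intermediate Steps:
$n = - \frac{1}{8}$ ($n = 1 \left(- \frac{1}{8}\right) = - \frac{1}{8} \approx -0.125$)
$l{\left(R \right)} = 1$ ($l{\left(R \right)} = -3 + 4 = 1$)
$H{\left(c,N \right)} = 7 - \left(N + c\right)^{2}$ ($H{\left(c,N \right)} = 7 - \left(c + N\right) \left(N + c\right) = 7 - \left(N + c\right) \left(N + c\right) = 7 - \left(N + c\right)^{2}$)
$O{\left(X \right)} = 3$ ($O{\left(X \right)} = \left(-3\right) 8 \left(- \frac{1}{8}\right) = \left(-24\right) \left(- \frac{1}{8}\right) = 3$)
$O{\left(H{\left(b,l{\left(6 \right)} \right)} \right)} - -285375 = 3 - -285375 = 3 + 285375 = 285378$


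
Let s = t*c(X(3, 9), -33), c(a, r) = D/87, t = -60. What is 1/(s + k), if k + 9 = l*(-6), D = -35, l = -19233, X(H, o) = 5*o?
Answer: 29/3346981 ≈ 8.6645e-6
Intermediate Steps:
k = 115389 (k = -9 - 19233*(-6) = -9 + 115398 = 115389)
c(a, r) = -35/87
s = 700/29 (s = -60*(-35/87) = 700/29 ≈ 24.138)
1/(s + k) = 1/(700/29 + 115389) = 1/(3346981/29) = 29/3346981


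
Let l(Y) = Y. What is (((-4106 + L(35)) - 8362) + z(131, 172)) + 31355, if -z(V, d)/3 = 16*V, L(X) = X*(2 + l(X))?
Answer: 13894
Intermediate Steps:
L(X) = X*(2 + X)
z(V, d) = -48*V
(((-4106 + L(35)) - 8362) + z(131, 172)) + 31355 = (((-4106 + 35*(2 + 35)) - 8362) - 48*131) + 31355 = (((-4106 + 35*37) - 8362) - 6288) + 31355 = (((-4106 + 1295) - 8362) - 6288) + 31355 = ((-2811 - 8362) - 6288) + 31355 = (-11173 - 6288) + 31355 = -17461 + 31355 = 13894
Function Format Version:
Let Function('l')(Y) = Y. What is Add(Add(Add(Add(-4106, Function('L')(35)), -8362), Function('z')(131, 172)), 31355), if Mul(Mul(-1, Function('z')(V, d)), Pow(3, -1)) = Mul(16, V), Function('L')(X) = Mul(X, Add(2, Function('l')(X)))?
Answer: 13894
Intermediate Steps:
Function('L')(X) = Mul(X, Add(2, X))
Function('z')(V, d) = Mul(-48, V) (Function('z')(V, d) = Mul(-3, Mul(16, V)) = Mul(-48, V))
Add(Add(Add(Add(-4106, Function('L')(35)), -8362), Function('z')(131, 172)), 31355) = Add(Add(Add(Add(-4106, Mul(35, Add(2, 35))), -8362), Mul(-48, 131)), 31355) = Add(Add(Add(Add(-4106, Mul(35, 37)), -8362), -6288), 31355) = Add(Add(Add(Add(-4106, 1295), -8362), -6288), 31355) = Add(Add(Add(-2811, -8362), -6288), 31355) = Add(Add(-11173, -6288), 31355) = Add(-17461, 31355) = 13894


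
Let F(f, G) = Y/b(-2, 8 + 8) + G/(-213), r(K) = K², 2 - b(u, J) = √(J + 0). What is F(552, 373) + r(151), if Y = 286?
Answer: 4825781/213 ≈ 22656.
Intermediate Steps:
b(u, J) = 2 - √J (b(u, J) = 2 - √(J + 0) = 2 - √J)
F(f, G) = -143 - G/213 (F(f, G) = 286/(2 - √(8 + 8)) + G/(-213) = 286/(2 - √16) + G*(-1/213) = 286/(2 - 1*4) - G/213 = 286/(2 - 4) - G/213 = 286/(-2) - G/213 = 286*(-½) - G/213 = -143 - G/213)
F(552, 373) + r(151) = (-143 - 1/213*373) + 151² = (-143 - 373/213) + 22801 = -30832/213 + 22801 = 4825781/213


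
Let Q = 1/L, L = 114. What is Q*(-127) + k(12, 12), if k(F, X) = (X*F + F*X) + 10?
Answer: 33845/114 ≈ 296.89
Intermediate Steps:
k(F, X) = 10 + 2*F*X (k(F, X) = (F*X + F*X) + 10 = 2*F*X + 10 = 10 + 2*F*X)
Q = 1/114 ≈ 0.0087719
Q*(-127) + k(12, 12) = (1/114)*(-127) + (10 + 2*12*12) = -127/114 + (10 + 288) = -127/114 + 298 = 33845/114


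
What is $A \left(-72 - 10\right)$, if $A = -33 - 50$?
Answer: $6806$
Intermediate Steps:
$A = -83$ ($A = -33 - 50 = -83$)
$A \left(-72 - 10\right) = - 83 \left(-72 - 10\right) = \left(-83\right) \left(-82\right) = 6806$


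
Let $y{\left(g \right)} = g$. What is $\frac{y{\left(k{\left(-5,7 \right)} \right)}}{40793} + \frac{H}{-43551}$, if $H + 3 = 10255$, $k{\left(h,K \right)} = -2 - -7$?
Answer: $- \frac{417992081}{1776575943} \approx -0.23528$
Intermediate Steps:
$k{\left(h,K \right)} = 5$ ($k{\left(h,K \right)} = -2 + 7 = 5$)
$H = 10252$ ($H = -3 + 10255 = 10252$)
$\frac{y{\left(k{\left(-5,7 \right)} \right)}}{40793} + \frac{H}{-43551} = \frac{5}{40793} + \frac{10252}{-43551} = 5 \cdot \frac{1}{40793} + 10252 \left(- \frac{1}{43551}\right) = \frac{5}{40793} - \frac{10252}{43551} = - \frac{417992081}{1776575943}$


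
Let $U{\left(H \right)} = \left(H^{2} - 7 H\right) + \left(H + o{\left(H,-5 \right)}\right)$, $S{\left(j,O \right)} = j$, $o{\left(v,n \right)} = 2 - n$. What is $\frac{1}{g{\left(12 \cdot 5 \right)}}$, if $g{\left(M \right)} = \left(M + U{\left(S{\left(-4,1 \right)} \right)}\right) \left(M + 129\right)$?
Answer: $\frac{1}{20223} \approx 4.9449 \cdot 10^{-5}$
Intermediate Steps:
$U{\left(H \right)} = 7 + H^{2} - 6 H$ ($U{\left(H \right)} = \left(H^{2} - 7 H\right) + \left(H + \left(2 - -5\right)\right) = \left(H^{2} - 7 H\right) + \left(H + \left(2 + 5\right)\right) = \left(H^{2} - 7 H\right) + \left(H + 7\right) = \left(H^{2} - 7 H\right) + \left(7 + H\right) = 7 + H^{2} - 6 H$)
$g{\left(M \right)} = \left(47 + M\right) \left(129 + M\right)$ ($g{\left(M \right)} = \left(M + \left(7 + \left(-4\right)^{2} - -24\right)\right) \left(M + 129\right) = \left(M + \left(7 + 16 + 24\right)\right) \left(129 + M\right) = \left(M + 47\right) \left(129 + M\right) = \left(47 + M\right) \left(129 + M\right)$)
$\frac{1}{g{\left(12 \cdot 5 \right)}} = \frac{1}{6063 + \left(12 \cdot 5\right)^{2} + 176 \cdot 12 \cdot 5} = \frac{1}{6063 + 60^{2} + 176 \cdot 60} = \frac{1}{6063 + 3600 + 10560} = \frac{1}{20223}$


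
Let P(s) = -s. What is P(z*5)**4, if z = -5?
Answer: 390625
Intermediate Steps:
P(z*5)**4 = (-(-5)*5)**4 = (-1*(-25))**4 = 25**4 = 390625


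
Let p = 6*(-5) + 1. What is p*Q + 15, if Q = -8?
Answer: 247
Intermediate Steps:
p = -29 (p = -30 + 1 = -29)
p*Q + 15 = -29*(-8) + 15 = 232 + 15 = 247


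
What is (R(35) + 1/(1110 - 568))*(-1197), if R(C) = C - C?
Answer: -1197/542 ≈ -2.2085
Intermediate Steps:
R(C) = 0
(R(35) + 1/(1110 - 568))*(-1197) = (0 + 1/(1110 - 568))*(-1197) = (0 + 1/542)*(-1197) = (1/542)*(-1197) = -1197/542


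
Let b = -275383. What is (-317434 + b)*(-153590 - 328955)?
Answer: 286060879265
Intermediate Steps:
(-317434 + b)*(-153590 - 328955) = (-317434 - 275383)*(-153590 - 328955) = -592817*(-482545) = 286060879265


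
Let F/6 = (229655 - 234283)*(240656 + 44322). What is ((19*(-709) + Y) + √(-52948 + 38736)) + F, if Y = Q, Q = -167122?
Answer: -7913449697 + 2*I*√3553 ≈ -7.9134e+9 + 119.21*I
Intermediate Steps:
F = -7913269104 (F = 6*((229655 - 234283)*(240656 + 44322)) = 6*(-4628*284978) = 6*(-1318878184) = -7913269104)
Y = -167122
((19*(-709) + Y) + √(-52948 + 38736)) + F = ((19*(-709) - 167122) + √(-52948 + 38736)) - 7913269104 = ((-13471 - 167122) + √(-14212)) - 7913269104 = (-180593 + 2*I*√3553) - 7913269104 = -7913449697 + 2*I*√3553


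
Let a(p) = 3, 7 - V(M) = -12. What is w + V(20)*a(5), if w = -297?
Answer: -240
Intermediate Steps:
V(M) = 19 (V(M) = 7 - 1*(-12) = 7 + 12 = 19)
w + V(20)*a(5) = -297 + 19*3 = -297 + 57 = -240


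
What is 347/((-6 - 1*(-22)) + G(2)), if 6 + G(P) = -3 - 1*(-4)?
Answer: 347/11 ≈ 31.545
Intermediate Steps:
G(P) = -5 (G(P) = -6 + (-3 - 1*(-4)) = -6 + (-3 + 4) = -6 + 1 = -5)
347/((-6 - 1*(-22)) + G(2)) = 347/((-6 - 1*(-22)) - 5) = 347/((-6 + 22) - 5) = 347/(16 - 5) = 347/11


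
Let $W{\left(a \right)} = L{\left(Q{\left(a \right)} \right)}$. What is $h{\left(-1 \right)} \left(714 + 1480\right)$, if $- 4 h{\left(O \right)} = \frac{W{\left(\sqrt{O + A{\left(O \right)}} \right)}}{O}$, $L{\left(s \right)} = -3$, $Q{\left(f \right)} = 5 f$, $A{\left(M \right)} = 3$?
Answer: $- \frac{3291}{2} \approx -1645.5$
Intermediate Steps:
$W{\left(a \right)} = -3$
$h{\left(O \right)} = \frac{3}{4 O}$ ($h{\left(O \right)} = - \frac{\left(-3\right) \frac{1}{O}}{4} = \frac{3}{4 O}$)
$h{\left(-1 \right)} \left(714 + 1480\right) = \frac{3}{4 \left(-1\right)} \left(714 + 1480\right) = \frac{3}{4} \left(-1\right) 2194 = \left(- \frac{3}{4}\right) 2194 = - \frac{3291}{2}$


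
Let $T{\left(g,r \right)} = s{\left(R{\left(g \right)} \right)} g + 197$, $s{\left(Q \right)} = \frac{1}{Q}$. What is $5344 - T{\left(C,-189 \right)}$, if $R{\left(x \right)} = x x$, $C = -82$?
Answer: $\frac{422055}{82} \approx 5147.0$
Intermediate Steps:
$R{\left(x \right)} = x^{2}$
$T{\left(g,r \right)} = 197 + \frac{1}{g}$ ($T{\left(g,r \right)} = \frac{g}{g^{2}} + 197 = \frac{1}{g} + 197 = 197 + \frac{1}{g}$)
$5344 - T{\left(C,-189 \right)} = 5344 - \left(197 + \frac{1}{-82}\right) = 5344 - \left(197 - \frac{1}{82}\right) = 5344 - \frac{16153}{82} = \frac{422055}{82}$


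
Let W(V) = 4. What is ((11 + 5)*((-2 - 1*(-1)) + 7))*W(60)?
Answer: 384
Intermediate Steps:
((11 + 5)*((-2 - 1*(-1)) + 7))*W(60) = ((11 + 5)*((-2 - 1*(-1)) + 7))*4 = (16*((-2 + 1) + 7))*4 = (16*(-1 + 7))*4 = (16*6)*4 = 96*4 = 384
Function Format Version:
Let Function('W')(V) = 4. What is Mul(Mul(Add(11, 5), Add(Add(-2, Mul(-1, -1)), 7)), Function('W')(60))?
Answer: 384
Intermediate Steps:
Mul(Mul(Add(11, 5), Add(Add(-2, Mul(-1, -1)), 7)), Function('W')(60)) = Mul(Mul(Add(11, 5), Add(Add(-2, Mul(-1, -1)), 7)), 4) = Mul(Mul(16, Add(Add(-2, 1), 7)), 4) = Mul(Mul(16, Add(-1, 7)), 4) = Mul(Mul(16, 6), 4) = Mul(96, 4) = 384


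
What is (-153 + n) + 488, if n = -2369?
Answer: -2034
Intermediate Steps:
(-153 + n) + 488 = (-153 - 2369) + 488 = -2522 + 488 = -2034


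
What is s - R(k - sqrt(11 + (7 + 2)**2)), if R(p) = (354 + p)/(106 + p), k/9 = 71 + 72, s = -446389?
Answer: -866156306694/1940357 - 496*sqrt(23)/1940357 ≈ -4.4639e+5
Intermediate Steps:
k = 1287 (k = 9*(71 + 72) = 9*143 = 1287)
R(p) = (354 + p)/(106 + p)
s - R(k - sqrt(11 + (7 + 2)**2)) = -446389 - (354 + (1287 - sqrt(11 + (7 + 2)**2)))/(106 + (1287 - sqrt(11 + (7 + 2)**2))) = -446389 - (354 + (1287 - sqrt(11 + 9**2)))/(106 + (1287 - sqrt(11 + 9**2))) = -446389 - (354 + (1287 - sqrt(11 + 81)))/(106 + (1287 - sqrt(11 + 81))) = -446389 - (354 + (1287 - sqrt(92)))/(106 + (1287 - sqrt(92))) = -446389 - (354 + (1287 - 2*sqrt(23)))/(106 + (1287 - 2*sqrt(23))) = -446389 - (1641 - 2*sqrt(23))/(1393 - 2*sqrt(23))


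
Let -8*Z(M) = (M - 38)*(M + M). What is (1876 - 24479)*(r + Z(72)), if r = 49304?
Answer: -1100585276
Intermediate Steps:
Z(M) = -M*(-38 + M)/4 (Z(M) = -(M - 38)*(M + M)/8 = -(-38 + M)*2*M/8 = -M*(-38 + M)/4)
(1876 - 24479)*(r + Z(72)) = (1876 - 24479)*(49304 + (¼)*72*(38 - 1*72)) = -22603*(49304 + (¼)*72*(38 - 72)) = -22603*(49304 + (¼)*72*(-34)) = -22603*(49304 - 612) = -22603*48692 = -1100585276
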